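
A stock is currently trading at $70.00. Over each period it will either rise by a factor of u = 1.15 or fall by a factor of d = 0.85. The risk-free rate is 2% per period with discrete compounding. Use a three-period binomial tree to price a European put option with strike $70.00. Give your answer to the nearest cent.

Risk-neutral probability p = (1 + 0.02 − 0.85)/(1.15 − 0.85) = 0.1700/0.3000 = 0.5667
Terminal stock prices: S_uuu = 106.5, S_uud = 78.69, S_udd = 58.16, S_ddd = 42.99
Terminal payoffs (K − S): max(-36.46, 0) = 0, max(-8.689, 0) = 0, max(11.84, 0) = 11.84, max(27.01, 0) = 27.01
Node uu (S = 92.57): V_uu = 1/1.02·[0.5667·0.0000 + 0.4333·0.0000] = 0.0000
Node ud (S = 68.42): V_ud = 1/1.02·[0.5667·0.0000 + 0.4333·11.8388] = 5.0295
Node dd (S = 50.57): V_dd = 1/1.02·[0.5667·11.8388 + 0.4333·27.0113] = 18.0525
Node u (S = 80.5): V_u = 1/1.02·[0.5667·0.0000 + 0.4333·5.0295] = 2.1367
Node d (S = 59.5): V_d = 1/1.02·[0.5667·5.0295 + 0.4333·18.0525] = 10.4635
Node 0 (S = 70): V_0 = 1/1.02·[0.5667·2.1367 + 0.4333·10.4635] = 5.6324

$5.63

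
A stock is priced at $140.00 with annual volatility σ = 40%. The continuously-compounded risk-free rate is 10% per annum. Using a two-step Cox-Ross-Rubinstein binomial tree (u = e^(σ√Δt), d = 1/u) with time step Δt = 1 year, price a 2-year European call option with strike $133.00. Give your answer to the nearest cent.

CRR parameters: u = e^(σ√Δt) = e^(0.4·√1) = 1.4918, d = 1/u = 0.6703
Per-period rate: rΔt = 0.1·1 = 0.1, so R = e^0.1 = 1.1052
Risk-neutral probability p = (e^0.1 − 0.6703)/(1.4918 − 0.6703) = 0.4349/0.8215 = 0.5293
Terminal stock prices: S_uu = 311.6, S_ud = 140, S_dd = 62.91
Terminal payoffs (S − K): max(178.6, 0) = 178.6, max(7, 0) = 7, max(-70.09, 0) = 0
Node u (S = 208.9): V_u = e^(−0.1)·[0.5293·178.5757 + 0.4707·7.0000] = 88.5121
Node d (S = 93.84): V_d = e^(−0.1)·[0.5293·7.0000 + 0.4707·0.0000] = 3.3527
Node 0 (S = 140): V_0 = e^(−0.1)·[0.5293·88.5121 + 0.4707·3.3527] = 43.8218

$43.82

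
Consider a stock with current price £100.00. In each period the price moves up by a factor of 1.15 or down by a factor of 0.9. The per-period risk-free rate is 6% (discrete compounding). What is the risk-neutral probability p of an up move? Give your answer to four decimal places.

p = 0.6400

Risk-neutral probability p = (1 + 0.06 − 0.9)/(1.15 − 0.9) = 0.1600/0.2500 = 0.6400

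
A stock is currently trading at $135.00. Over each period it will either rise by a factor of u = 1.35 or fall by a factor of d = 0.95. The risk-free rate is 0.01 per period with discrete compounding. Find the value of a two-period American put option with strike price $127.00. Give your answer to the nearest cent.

Risk-neutral probability p = (1 + 0.01 − 0.95)/(1.35 − 0.95) = 0.0600/0.4000 = 0.1500
Terminal stock prices: S_uu = 246, S_ud = 173.1, S_dd = 121.8
Terminal payoffs (K − S): max(-119, 0) = 0, max(-46.14, 0) = 0, max(5.163, 0) = 5.163
Node u (S = 182.2): continuation = 1/1.01·[0.1500·0.0000 + 0.8500·0.0000] = 0.0000; exercise value = 0.0000 ≤ continuation, so V_u = 0.0000
Node d (S = 128.2): continuation = 1/1.01·[0.1500·0.0000 + 0.8500·5.1625] = 4.3447; exercise value = 0.0000 ≤ continuation, so V_d = 4.3447
Node 0 (S = 135): continuation = 1/1.01·[0.1500·0.0000 + 0.8500·4.3447] = 3.6564; exercise value = 0.0000 ≤ continuation, so V_0 = 3.6564

$3.66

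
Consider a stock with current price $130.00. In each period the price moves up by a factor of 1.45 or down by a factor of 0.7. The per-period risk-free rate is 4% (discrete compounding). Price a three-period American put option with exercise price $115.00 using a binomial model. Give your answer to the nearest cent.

Risk-neutral probability p = (1 + 0.04 − 0.7)/(1.45 − 0.7) = 0.3400/0.7500 = 0.4533
Terminal stock prices: S_uuu = 396.3, S_uud = 191.3, S_udd = 92.36, S_ddd = 44.59
Terminal payoffs (K − S): max(-281.3, 0) = 0, max(-76.33, 0) = 0, max(22.64, 0) = 22.64, max(70.41, 0) = 70.41
Node uu (S = 273.3): continuation = 1/1.04·[0.4533·0.0000 + 0.5467·0.0000] = 0.0000; exercise value = 0.0000 ≤ continuation, so V_uu = 0.0000
Node ud (S = 131.9): continuation = 1/1.04·[0.4533·0.0000 + 0.5467·22.6350] = 11.8979; exercise value = 0.0000 ≤ continuation, so V_ud = 11.8979
Node dd (S = 63.7): continuation = 1/1.04·[0.4533·22.6350 + 0.5467·70.4100] = 46.8769; exercise value = 51.3000 > continuation, so V_dd = 51.3000 (exercise)
Node u (S = 188.5): continuation = 1/1.04·[0.4533·0.0000 + 0.5467·11.8979] = 6.2540; exercise value = 0.0000 ≤ continuation, so V_u = 6.2540
Node d (S = 91): continuation = 1/1.04·[0.4533·11.8979 + 0.5467·51.3000] = 32.1516; exercise value = 24.0000 ≤ continuation, so V_d = 32.1516
Node 0 (S = 130): continuation = 1/1.04·[0.4533·6.2540 + 0.5467·32.1516] = 19.6263; exercise value = 0.0000 ≤ continuation, so V_0 = 19.6263

$19.63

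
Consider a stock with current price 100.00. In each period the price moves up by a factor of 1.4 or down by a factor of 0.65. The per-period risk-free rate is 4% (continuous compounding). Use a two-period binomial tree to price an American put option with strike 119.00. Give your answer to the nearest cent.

Risk-neutral probability p = (e^0.04 − 0.65)/(1.4 − 0.65) = 0.3908/0.7500 = 0.5211
Terminal stock prices: S_uu = 196, S_ud = 91, S_dd = 42.25
Terminal payoffs (K − S): max(-77, 0) = 0, max(28, 0) = 28, max(76.75, 0) = 76.75
Node u (S = 140): continuation = e^(−0.04)·[0.5211·0.0000 + 0.4789·28.0000] = 12.8839; exercise value = 0.0000 ≤ continuation, so V_u = 12.8839
Node d (S = 65): continuation = e^(−0.04)·[0.5211·28.0000 + 0.4789·76.7500] = 49.3339; exercise value = 54.0000 > continuation, so V_d = 54.0000 (exercise)
Node 0 (S = 100): continuation = e^(−0.04)·[0.5211·12.8839 + 0.4789·54.0000] = 31.2979; exercise value = 19.0000 ≤ continuation, so V_0 = 31.2979

31.30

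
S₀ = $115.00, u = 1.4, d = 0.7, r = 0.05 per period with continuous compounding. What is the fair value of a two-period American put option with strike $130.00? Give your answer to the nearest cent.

Risk-neutral probability p = (e^0.05 − 0.7)/(1.4 − 0.7) = 0.3513/0.7000 = 0.5018
Terminal stock prices: S_uu = 225.4, S_ud = 112.7, S_dd = 56.35
Terminal payoffs (K − S): max(-95.4, 0) = 0, max(17.3, 0) = 17.3, max(73.65, 0) = 73.65
Node u (S = 161): continuation = e^(−0.05)·[0.5018·0.0000 + 0.4982·17.3000] = 8.1983; exercise value = 0.0000 ≤ continuation, so V_u = 8.1983
Node d (S = 80.5): continuation = e^(−0.05)·[0.5018·17.3000 + 0.4982·73.6500] = 43.1598; exercise value = 49.5000 > continuation, so V_d = 49.5000 (exercise)
Node 0 (S = 115): continuation = e^(−0.05)·[0.5018·8.1983 + 0.4982·49.5000] = 27.3708; exercise value = 15.0000 ≤ continuation, so V_0 = 27.3708

$27.37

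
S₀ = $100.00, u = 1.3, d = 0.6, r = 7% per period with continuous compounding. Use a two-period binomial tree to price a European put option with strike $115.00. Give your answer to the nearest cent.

$21.37

Risk-neutral probability p = (e^0.07 − 0.6)/(1.3 − 0.6) = 0.4725/0.7000 = 0.6750
Terminal stock prices: S_uu = 169, S_ud = 78, S_dd = 36
Terminal payoffs (K − S): max(-54, 0) = 0, max(37, 0) = 37, max(79, 0) = 79
Node u (S = 130): V_u = e^(−0.07)·[0.6750·0.0000 + 0.3250·37.0000] = 11.2116
Node d (S = 60): V_d = e^(−0.07)·[0.6750·37.0000 + 0.3250·79.0000] = 47.2253
Node 0 (S = 100): V_0 = e^(−0.07)·[0.6750·11.2116 + 0.3250·47.2253] = 21.3664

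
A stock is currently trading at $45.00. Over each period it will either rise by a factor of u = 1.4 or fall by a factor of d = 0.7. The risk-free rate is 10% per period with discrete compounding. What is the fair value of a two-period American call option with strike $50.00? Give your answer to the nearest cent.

$10.31

Risk-neutral probability p = (1 + 0.1 − 0.7)/(1.4 − 0.7) = 0.4000/0.7000 = 0.5714
Terminal stock prices: S_uu = 88.2, S_ud = 44.1, S_dd = 22.05
Terminal payoffs (S − K): max(38.2, 0) = 38.2, max(-5.9, 0) = 0, max(-27.95, 0) = 0
Node u (S = 63): continuation = 1/1.1·[0.5714·38.2000 + 0.4286·0.0000] = 19.8442; exercise value = 13.0000 ≤ continuation, so V_u = 19.8442
Node d (S = 31.5): continuation = 1/1.1·[0.5714·0.0000 + 0.4286·0.0000] = 0.0000; exercise value = 0.0000 ≤ continuation, so V_d = 0.0000
Node 0 (S = 45): continuation = 1/1.1·[0.5714·19.8442 + 0.4286·0.0000] = 10.3087; exercise value = 0.0000 ≤ continuation, so V_0 = 10.3087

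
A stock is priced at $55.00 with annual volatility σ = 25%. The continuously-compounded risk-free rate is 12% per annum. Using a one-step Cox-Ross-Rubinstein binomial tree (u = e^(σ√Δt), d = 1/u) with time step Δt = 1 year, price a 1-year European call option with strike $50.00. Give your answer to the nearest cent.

$12.62

CRR parameters: u = e^(σ√Δt) = e^(0.25·√1) = 1.2840, d = 1/u = 0.7788
Per-period rate: rΔt = 0.12·1 = 0.12, so R = e^0.12 = 1.1275
Risk-neutral probability p = (e^0.12 − 0.7788)/(1.2840 − 0.7788) = 0.3487/0.5052 = 0.6902
Terminal stock prices: S_u = 70.62, S_d = 42.83
Terminal payoffs (S − K): max(20.62, 0) = 20.62, max(-7.166, 0) = 0
Node 0 (S = 55): V_0 = e^(−0.12)·[0.6902·20.6214 + 0.3098·0.0000] = 12.6231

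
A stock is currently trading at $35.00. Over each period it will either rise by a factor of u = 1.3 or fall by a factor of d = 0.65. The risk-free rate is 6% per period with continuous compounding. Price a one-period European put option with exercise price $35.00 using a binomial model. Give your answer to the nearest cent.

$4.23

Risk-neutral probability p = (e^0.06 − 0.65)/(1.3 − 0.65) = 0.4118/0.6500 = 0.6336
Terminal stock prices: S_u = 45.5, S_d = 22.75
Terminal payoffs (K − S): max(-10.5, 0) = 0, max(12.25, 0) = 12.25
Node 0 (S = 35): V_0 = e^(−0.06)·[0.6336·0.0000 + 0.3664·12.2500] = 4.2271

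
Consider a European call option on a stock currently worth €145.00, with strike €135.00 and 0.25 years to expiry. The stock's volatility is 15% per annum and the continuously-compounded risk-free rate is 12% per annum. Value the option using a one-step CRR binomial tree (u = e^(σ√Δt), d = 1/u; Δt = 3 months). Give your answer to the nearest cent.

€14.14

CRR parameters: u = e^(σ√Δt) = e^(0.15·√0.25) = 1.0779, d = 1/u = 0.9277
Per-period rate: rΔt = 0.12·0.25 = 0.03, so R = e^0.03 = 1.0305
Risk-neutral probability p = (e^0.03 − 0.9277)/(1.0779 − 0.9277) = 0.1027/0.1501 = 0.6841
Terminal stock prices: S_u = 156.3, S_d = 134.5
Terminal payoffs (S − K): max(21.29, 0) = 21.29, max(-0.4772, 0) = 0
Node 0 (S = 145): V_0 = e^(−0.03)·[0.6841·21.2932 + 0.3159·0.0000] = 14.1361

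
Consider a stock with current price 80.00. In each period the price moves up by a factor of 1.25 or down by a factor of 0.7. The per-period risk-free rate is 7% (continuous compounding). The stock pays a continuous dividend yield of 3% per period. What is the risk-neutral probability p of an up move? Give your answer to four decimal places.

p = 0.6197

Per-period risk-free factor R = e^0.07 = 1.0725; dividend-adjusted growth = e^(0.07−0.03) = 1.0408.
Risk-neutral probability p = (1.0408 − 0.7)/(1.25 − 0.7) = 0.3408/0.5500 = 0.6197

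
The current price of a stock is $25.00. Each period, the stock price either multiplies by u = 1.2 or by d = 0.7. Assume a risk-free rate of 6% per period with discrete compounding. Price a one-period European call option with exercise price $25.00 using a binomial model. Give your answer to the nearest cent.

Risk-neutral probability p = (1 + 0.06 − 0.7)/(1.2 − 0.7) = 0.3600/0.5000 = 0.7200
Terminal stock prices: S_u = 30, S_d = 17.5
Terminal payoffs (S − K): max(5, 0) = 5, max(-7.5, 0) = 0
Node 0 (S = 25): V_0 = 1/1.06·[0.7200·5.0000 + 0.2800·0.0000] = 3.3962

$3.40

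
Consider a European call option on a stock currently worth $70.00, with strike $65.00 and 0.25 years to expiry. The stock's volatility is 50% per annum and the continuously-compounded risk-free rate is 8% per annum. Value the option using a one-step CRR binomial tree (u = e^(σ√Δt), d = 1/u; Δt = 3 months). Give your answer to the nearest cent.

$11.65

CRR parameters: u = e^(σ√Δt) = e^(0.5·√0.25) = 1.2840, d = 1/u = 0.7788
Per-period rate: rΔt = 0.08·0.25 = 0.02, so R = e^0.02 = 1.0202
Risk-neutral probability p = (e^0.02 − 0.7788)/(1.2840 − 0.7788) = 0.2414/0.5052 = 0.4778
Terminal stock prices: S_u = 89.88, S_d = 54.52
Terminal payoffs (S − K): max(24.88, 0) = 24.88, max(-10.48, 0) = 0
Node 0 (S = 70): V_0 = e^(−0.02)·[0.4778·24.8818 + 0.5222·0.0000] = 11.6533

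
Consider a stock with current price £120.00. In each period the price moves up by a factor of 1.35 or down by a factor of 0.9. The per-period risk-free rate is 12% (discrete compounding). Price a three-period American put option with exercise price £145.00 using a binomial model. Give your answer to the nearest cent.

Risk-neutral probability p = (1 + 0.12 − 0.9)/(1.35 − 0.9) = 0.2200/0.4500 = 0.4889
Terminal stock prices: S_uuu = 295.2, S_uud = 196.8, S_udd = 131.2, S_ddd = 87.48
Terminal payoffs (K − S): max(-150.2, 0) = 0, max(-51.83, 0) = 0, max(13.78, 0) = 13.78, max(57.52, 0) = 57.52
Node uu (S = 218.7): continuation = 1/1.12·[0.4889·0.0000 + 0.5111·0.0000] = 0.0000; exercise value = 0.0000 ≤ continuation, so V_uu = 0.0000
Node ud (S = 145.8): continuation = 1/1.12·[0.4889·0.0000 + 0.5111·13.7800] = 6.2885; exercise value = 0.0000 ≤ continuation, so V_ud = 6.2885
Node dd (S = 97.2): continuation = 1/1.12·[0.4889·13.7800 + 0.5111·57.5200] = 32.2643; exercise value = 47.8000 > continuation, so V_dd = 47.8000 (exercise)
Node u (S = 162): continuation = 1/1.12·[0.4889·0.0000 + 0.5111·6.2885] = 2.8697; exercise value = 0.0000 ≤ continuation, so V_u = 2.8697
Node d (S = 108): continuation = 1/1.12·[0.4889·6.2885 + 0.5111·47.8000] = 24.5585; exercise value = 37.0000 > continuation, so V_d = 37.0000 (exercise)
Node 0 (S = 120): continuation = 1/1.12·[0.4889·2.8697 + 0.5111·37.0000] = 18.1376; exercise value = 25.0000 > continuation, so V_0 = 25.0000 (exercise)

£25.00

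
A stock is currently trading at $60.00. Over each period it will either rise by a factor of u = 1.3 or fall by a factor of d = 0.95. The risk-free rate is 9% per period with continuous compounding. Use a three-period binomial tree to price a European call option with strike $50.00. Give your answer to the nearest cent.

Risk-neutral probability p = (e^0.09 − 0.95)/(1.3 − 0.95) = 0.1442/0.3500 = 0.4119
Terminal stock prices: S_uuu = 131.8, S_uud = 96.33, S_udd = 70.39, S_ddd = 51.44
Terminal payoffs (S − K): max(81.82, 0) = 81.82, max(46.33, 0) = 46.33, max(20.39, 0) = 20.39, max(1.442, 0) = 1.442
Node uu (S = 101.4): V_uu = e^(−0.09)·[0.4119·81.8200 + 0.5881·46.3300] = 55.7034
Node ud (S = 74.1): V_ud = e^(−0.09)·[0.4119·46.3300 + 0.5881·20.3950] = 28.4034
Node dd (S = 54.15): V_dd = e^(−0.09)·[0.4119·20.3950 + 0.5881·1.4425] = 8.4534
Node u (S = 78): V_u = e^(−0.09)·[0.4119·55.7034 + 0.5881·28.4034] = 36.2365
Node d (S = 57): V_d = e^(−0.09)·[0.4119·28.4034 + 0.5881·8.4534] = 15.2365
Node 0 (S = 60): V_0 = e^(−0.09)·[0.4119·36.2365 + 0.5881·15.2365] = 21.8310

$21.83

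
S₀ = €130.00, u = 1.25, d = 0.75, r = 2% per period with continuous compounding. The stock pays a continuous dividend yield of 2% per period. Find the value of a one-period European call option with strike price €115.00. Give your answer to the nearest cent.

€23.28

Per-period risk-free factor R = e^0.02 = 1.0202; dividend-adjusted growth = e^(0.02−0.02) = 1.0000.
Risk-neutral probability p = (1.0000 − 0.75)/(1.25 − 0.75) = 0.2500/0.5000 = 0.5000
Terminal stock prices: S_u = 162.5, S_d = 97.5
Terminal payoffs (S − K): max(47.5, 0) = 47.5, max(-17.5, 0) = 0
Node 0 (S = 130): V_0 = e^(−0.02)·[0.5000·47.5000 + 0.5000·0.0000] = 23.2797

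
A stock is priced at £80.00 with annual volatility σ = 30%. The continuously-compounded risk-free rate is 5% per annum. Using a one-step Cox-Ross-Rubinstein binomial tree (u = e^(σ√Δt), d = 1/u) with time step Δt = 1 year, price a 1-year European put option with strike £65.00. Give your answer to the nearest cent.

£2.67

CRR parameters: u = e^(σ√Δt) = e^(0.3·√1) = 1.3499, d = 1/u = 0.7408
Per-period rate: rΔt = 0.05·1 = 0.05, so R = e^0.05 = 1.0513
Risk-neutral probability p = (e^0.05 − 0.7408)/(1.3499 − 0.7408) = 0.3105/0.6090 = 0.5097
Terminal stock prices: S_u = 108, S_d = 59.27
Terminal payoffs (K − S): max(-42.99, 0) = 0, max(5.735, 0) = 5.735
Node 0 (S = 80): V_0 = e^(−0.05)·[0.5097·0.0000 + 0.4903·5.7345] = 2.6743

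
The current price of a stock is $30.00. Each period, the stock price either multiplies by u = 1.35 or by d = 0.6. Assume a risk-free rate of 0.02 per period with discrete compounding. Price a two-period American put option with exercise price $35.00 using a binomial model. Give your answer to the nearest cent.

Risk-neutral probability p = (1 + 0.02 − 0.6)/(1.35 − 0.6) = 0.4200/0.7500 = 0.5600
Terminal stock prices: S_uu = 54.68, S_ud = 24.3, S_dd = 10.8
Terminal payoffs (K − S): max(-19.68, 0) = 0, max(10.7, 0) = 10.7, max(24.2, 0) = 24.2
Node u (S = 40.5): continuation = 1/1.02·[0.5600·0.0000 + 0.4400·10.7000] = 4.6157; exercise value = 0.0000 ≤ continuation, so V_u = 4.6157
Node d (S = 18): continuation = 1/1.02·[0.5600·10.7000 + 0.4400·24.2000] = 16.3137; exercise value = 17.0000 > continuation, so V_d = 17.0000 (exercise)
Node 0 (S = 30): continuation = 1/1.02·[0.5600·4.6157 + 0.4400·17.0000] = 9.8674; exercise value = 5.0000 ≤ continuation, so V_0 = 9.8674

$9.87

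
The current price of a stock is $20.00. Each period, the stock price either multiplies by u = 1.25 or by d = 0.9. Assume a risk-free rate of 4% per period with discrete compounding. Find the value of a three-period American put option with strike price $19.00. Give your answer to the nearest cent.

Risk-neutral probability p = (1 + 0.04 − 0.9)/(1.25 − 0.9) = 0.1400/0.3500 = 0.4000
Terminal stock prices: S_uuu = 39.06, S_uud = 28.12, S_udd = 20.25, S_ddd = 14.58
Terminal payoffs (K − S): max(-20.06, 0) = 0, max(-9.125, 0) = 0, max(-1.25, 0) = 0, max(4.42, 0) = 4.42
Node uu (S = 31.25): continuation = 1/1.04·[0.4000·0.0000 + 0.6000·0.0000] = 0.0000; exercise value = 0.0000 ≤ continuation, so V_uu = 0.0000
Node ud (S = 22.5): continuation = 1/1.04·[0.4000·0.0000 + 0.6000·0.0000] = 0.0000; exercise value = 0.0000 ≤ continuation, so V_ud = 0.0000
Node dd (S = 16.2): continuation = 1/1.04·[0.4000·0.0000 + 0.6000·4.4200] = 2.5500; exercise value = 2.8000 > continuation, so V_dd = 2.8000 (exercise)
Node u (S = 25): continuation = 1/1.04·[0.4000·0.0000 + 0.6000·0.0000] = 0.0000; exercise value = 0.0000 ≤ continuation, so V_u = 0.0000
Node d (S = 18): continuation = 1/1.04·[0.4000·0.0000 + 0.6000·2.8000] = 1.6154; exercise value = 1.0000 ≤ continuation, so V_d = 1.6154
Node 0 (S = 20): continuation = 1/1.04·[0.4000·0.0000 + 0.6000·1.6154] = 0.9320; exercise value = 0.0000 ≤ continuation, so V_0 = 0.9320

$0.93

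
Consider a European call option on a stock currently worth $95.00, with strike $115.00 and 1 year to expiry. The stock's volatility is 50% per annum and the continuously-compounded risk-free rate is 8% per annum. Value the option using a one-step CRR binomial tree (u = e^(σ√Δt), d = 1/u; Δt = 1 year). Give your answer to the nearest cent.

$17.58

CRR parameters: u = e^(σ√Δt) = e^(0.5·√1) = 1.6487, d = 1/u = 0.6065
Per-period rate: rΔt = 0.08·1 = 0.08, so R = e^0.08 = 1.0833
Risk-neutral probability p = (e^0.08 − 0.6065)/(1.6487 − 0.6065) = 0.4768/1.0422 = 0.4575
Terminal stock prices: S_u = 156.6, S_d = 57.62
Terminal payoffs (S − K): max(41.63, 0) = 41.63, max(-57.38, 0) = 0
Node 0 (S = 95): V_0 = e^(−0.08)·[0.4575·41.6285 + 0.5425·0.0000] = 17.5791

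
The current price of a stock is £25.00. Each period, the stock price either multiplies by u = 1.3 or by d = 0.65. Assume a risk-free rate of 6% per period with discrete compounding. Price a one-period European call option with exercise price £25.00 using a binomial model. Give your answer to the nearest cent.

Risk-neutral probability p = (1 + 0.06 − 0.65)/(1.3 − 0.65) = 0.4100/0.6500 = 0.6308
Terminal stock prices: S_u = 32.5, S_d = 16.25
Terminal payoffs (S − K): max(7.5, 0) = 7.5, max(-8.75, 0) = 0
Node 0 (S = 25): V_0 = 1/1.06·[0.6308·7.5000 + 0.3692·0.0000] = 4.4630

£4.46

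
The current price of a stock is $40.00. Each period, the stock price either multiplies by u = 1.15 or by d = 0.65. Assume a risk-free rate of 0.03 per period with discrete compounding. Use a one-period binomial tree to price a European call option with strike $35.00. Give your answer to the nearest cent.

$8.12

Risk-neutral probability p = (1 + 0.03 − 0.65)/(1.15 − 0.65) = 0.3800/0.5000 = 0.7600
Terminal stock prices: S_u = 46, S_d = 26
Terminal payoffs (S − K): max(11, 0) = 11, max(-9, 0) = 0
Node 0 (S = 40): V_0 = 1/1.03·[0.7600·11.0000 + 0.2400·0.0000] = 8.1165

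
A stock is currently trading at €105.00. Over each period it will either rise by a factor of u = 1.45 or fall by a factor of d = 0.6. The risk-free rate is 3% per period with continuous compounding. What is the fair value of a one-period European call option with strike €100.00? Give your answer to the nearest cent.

Risk-neutral probability p = (e^0.03 − 0.6)/(1.45 − 0.6) = 0.4305/0.8500 = 0.5064
Terminal stock prices: S_u = 152.2, S_d = 63
Terminal payoffs (S − K): max(52.25, 0) = 52.25, max(-37, 0) = 0
Node 0 (S = 105): V_0 = e^(−0.03)·[0.5064·52.2500 + 0.4936·0.0000] = 25.6783

€25.68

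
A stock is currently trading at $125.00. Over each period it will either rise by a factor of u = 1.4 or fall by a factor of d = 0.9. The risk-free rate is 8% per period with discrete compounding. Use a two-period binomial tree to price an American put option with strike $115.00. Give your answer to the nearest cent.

Risk-neutral probability p = (1 + 0.08 − 0.9)/(1.4 − 0.9) = 0.1800/0.5000 = 0.3600
Terminal stock prices: S_uu = 245, S_ud = 157.5, S_dd = 101.2
Terminal payoffs (K − S): max(-130, 0) = 0, max(-42.5, 0) = 0, max(13.75, 0) = 13.75
Node u (S = 175): continuation = 1/1.08·[0.3600·0.0000 + 0.6400·0.0000] = 0.0000; exercise value = 0.0000 ≤ continuation, so V_u = 0.0000
Node d (S = 112.5): continuation = 1/1.08·[0.3600·0.0000 + 0.6400·13.7500] = 8.1481; exercise value = 2.5000 ≤ continuation, so V_d = 8.1481
Node 0 (S = 125): continuation = 1/1.08·[0.3600·0.0000 + 0.6400·8.1481] = 4.8285; exercise value = 0.0000 ≤ continuation, so V_0 = 4.8285

$4.83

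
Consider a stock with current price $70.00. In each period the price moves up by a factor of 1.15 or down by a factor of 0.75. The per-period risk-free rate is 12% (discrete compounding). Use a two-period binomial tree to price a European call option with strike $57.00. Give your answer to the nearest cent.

$24.64

Risk-neutral probability p = (1 + 0.12 − 0.75)/(1.15 − 0.75) = 0.3700/0.4000 = 0.9250
Terminal stock prices: S_uu = 92.57, S_ud = 60.38, S_dd = 39.38
Terminal payoffs (S − K): max(35.57, 0) = 35.57, max(3.375, 0) = 3.375, max(-17.62, 0) = 0
Node u (S = 80.5): V_u = 1/1.12·[0.9250·35.5750 + 0.0750·3.3750] = 29.6071
Node d (S = 52.5): V_d = 1/1.12·[0.9250·3.3750 + 0.0750·0.0000] = 2.7874
Node 0 (S = 70): V_0 = 1/1.12·[0.9250·29.6071 + 0.0750·2.7874] = 24.6390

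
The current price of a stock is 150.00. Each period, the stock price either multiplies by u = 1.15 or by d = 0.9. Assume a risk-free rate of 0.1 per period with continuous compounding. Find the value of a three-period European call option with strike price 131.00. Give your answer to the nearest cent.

53.05

Risk-neutral probability p = (e^0.1 − 0.9)/(1.15 − 0.9) = 0.2052/0.2500 = 0.8207
Terminal stock prices: S_uuu = 228.1, S_uud = 178.5, S_udd = 139.7, S_ddd = 109.4
Terminal payoffs (S − K): max(97.13, 0) = 97.13, max(47.54, 0) = 47.54, max(8.725, 0) = 8.725, max(-21.65, 0) = 0
Node uu (S = 198.4): V_uu = e^(−0.1)·[0.8207·97.1312 + 0.1793·47.5375] = 79.8413
Node ud (S = 155.2): V_ud = e^(−0.1)·[0.8207·47.5375 + 0.1793·8.7250] = 36.7163
Node dd (S = 121.5): V_dd = e^(−0.1)·[0.8207·8.7250 + 0.1793·0.0000] = 6.4791
Node u (S = 172.5): V_u = e^(−0.1)·[0.8207·79.8413 + 0.1793·36.7163] = 65.2463
Node d (S = 135): V_d = e^(−0.1)·[0.8207·36.7163 + 0.1793·6.4791] = 28.3162
Node 0 (S = 150): V_0 = e^(−0.1)·[0.8207·65.2463 + 0.1793·28.3162] = 53.0453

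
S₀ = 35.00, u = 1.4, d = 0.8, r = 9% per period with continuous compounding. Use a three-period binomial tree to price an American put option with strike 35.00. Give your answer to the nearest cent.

3.61

Risk-neutral probability p = (e^0.09 − 0.8)/(1.4 − 0.8) = 0.2942/0.6000 = 0.4903
Terminal stock prices: S_uuu = 96.04, S_uud = 54.88, S_udd = 31.36, S_ddd = 17.92
Terminal payoffs (K − S): max(-61.04, 0) = 0, max(-19.88, 0) = 0, max(3.64, 0) = 3.64, max(17.08, 0) = 17.08
Node uu (S = 68.6): continuation = e^(−0.09)·[0.4903·0.0000 + 0.5097·0.0000] = 0.0000; exercise value = 0.0000 ≤ continuation, so V_uu = 0.0000
Node ud (S = 39.2): continuation = e^(−0.09)·[0.4903·0.0000 + 0.5097·3.6400] = 1.6957; exercise value = 0.0000 ≤ continuation, so V_ud = 1.6957
Node dd (S = 22.4): continuation = e^(−0.09)·[0.4903·3.6400 + 0.5097·17.0800] = 9.5876; exercise value = 12.6000 > continuation, so V_dd = 12.6000 (exercise)
Node u (S = 49): continuation = e^(−0.09)·[0.4903·0.0000 + 0.5097·1.6957] = 0.7899; exercise value = 0.0000 ≤ continuation, so V_u = 0.7899
Node d (S = 28): continuation = e^(−0.09)·[0.4903·1.6957 + 0.5097·12.6000] = 6.6294; exercise value = 7.0000 > continuation, so V_d = 7.0000 (exercise)
Node 0 (S = 35): continuation = e^(−0.09)·[0.4903·0.7899 + 0.5097·7.0000] = 3.6148; exercise value = 0.0000 ≤ continuation, so V_0 = 3.6148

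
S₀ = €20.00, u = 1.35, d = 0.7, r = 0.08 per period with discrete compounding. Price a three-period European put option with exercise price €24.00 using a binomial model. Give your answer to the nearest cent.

Risk-neutral probability p = (1 + 0.08 − 0.7)/(1.35 − 0.7) = 0.3800/0.6500 = 0.5846
Terminal stock prices: S_uuu = 49.21, S_uud = 25.52, S_udd = 13.23, S_ddd = 6.86
Terminal payoffs (K − S): max(-25.21, 0) = 0, max(-1.515, 0) = 0, max(10.77, 0) = 10.77, max(17.14, 0) = 17.14
Node uu (S = 36.45): V_uu = 1/1.08·[0.5846·0.0000 + 0.4154·0.0000] = 0.0000
Node ud (S = 18.9): V_ud = 1/1.08·[0.5846·0.0000 + 0.4154·10.7700] = 4.1423
Node dd (S = 9.8): V_dd = 1/1.08·[0.5846·10.7700 + 0.4154·17.1400] = 12.4222
Node u (S = 27): V_u = 1/1.08·[0.5846·0.0000 + 0.4154·4.1423] = 1.5932
Node d (S = 14): V_d = 1/1.08·[0.5846·4.1423 + 0.4154·12.4222] = 7.0201
Node 0 (S = 20): V_0 = 1/1.08·[0.5846·1.5932 + 0.4154·7.0201] = 3.5624

€3.56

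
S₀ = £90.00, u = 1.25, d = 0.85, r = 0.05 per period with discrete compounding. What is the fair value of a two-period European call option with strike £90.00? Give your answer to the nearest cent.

£14.03

Risk-neutral probability p = (1 + 0.05 − 0.85)/(1.25 − 0.85) = 0.2000/0.4000 = 0.5000
Terminal stock prices: S_uu = 140.6, S_ud = 95.62, S_dd = 65.02
Terminal payoffs (S − K): max(50.62, 0) = 50.62, max(5.625, 0) = 5.625, max(-24.98, 0) = 0
Node u (S = 112.5): V_u = 1/1.05·[0.5000·50.6250 + 0.5000·5.6250] = 26.7857
Node d (S = 76.5): V_d = 1/1.05·[0.5000·5.6250 + 0.5000·0.0000] = 2.6786
Node 0 (S = 90): V_0 = 1/1.05·[0.5000·26.7857 + 0.5000·2.6786] = 14.0306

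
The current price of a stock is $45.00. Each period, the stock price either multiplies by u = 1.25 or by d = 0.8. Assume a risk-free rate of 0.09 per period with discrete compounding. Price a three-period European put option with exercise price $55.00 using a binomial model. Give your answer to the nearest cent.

Risk-neutral probability p = (1 + 0.09 − 0.8)/(1.25 − 0.8) = 0.2900/0.4500 = 0.6444
Terminal stock prices: S_uuu = 87.89, S_uud = 56.25, S_udd = 36, S_ddd = 23.04
Terminal payoffs (K − S): max(-32.89, 0) = 0, max(-1.25, 0) = 0, max(19, 0) = 19, max(31.96, 0) = 31.96
Node uu (S = 70.31): V_uu = 1/1.09·[0.6444·0.0000 + 0.3556·0.0000] = 0.0000
Node ud (S = 45): V_ud = 1/1.09·[0.6444·0.0000 + 0.3556·19.0000] = 6.1978
Node dd (S = 28.8): V_dd = 1/1.09·[0.6444·19.0000 + 0.3556·31.9600] = 21.6587
Node u (S = 56.25): V_u = 1/1.09·[0.6444·0.0000 + 0.3556·6.1978] = 2.0217
Node d (S = 36): V_d = 1/1.09·[0.6444·6.1978 + 0.3556·21.6587] = 10.7293
Node 0 (S = 45): V_0 = 1/1.09·[0.6444·2.0217 + 0.3556·10.7293] = 4.6952

$4.70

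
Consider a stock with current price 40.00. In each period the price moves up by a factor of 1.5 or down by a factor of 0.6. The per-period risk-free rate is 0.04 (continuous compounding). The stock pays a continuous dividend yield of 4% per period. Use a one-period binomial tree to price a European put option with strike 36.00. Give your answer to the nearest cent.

Per-period risk-free factor R = e^0.04 = 1.0408; dividend-adjusted growth = e^(0.04−0.04) = 1.0000.
Risk-neutral probability p = (1.0000 − 0.6)/(1.5 − 0.6) = 0.4000/0.9000 = 0.4444
Terminal stock prices: S_u = 60, S_d = 24
Terminal payoffs (K − S): max(-24, 0) = 0, max(12, 0) = 12
Node 0 (S = 40): V_0 = e^(−0.04)·[0.4444·0.0000 + 0.5556·12.0000] = 6.4053

6.41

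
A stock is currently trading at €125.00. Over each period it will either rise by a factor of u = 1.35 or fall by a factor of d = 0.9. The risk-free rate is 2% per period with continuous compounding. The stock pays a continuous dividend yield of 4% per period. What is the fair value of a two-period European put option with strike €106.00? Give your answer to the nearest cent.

€3.08

Per-period risk-free factor R = e^0.02 = 1.0202; dividend-adjusted growth = e^(0.02−0.04) = 0.9802.
Risk-neutral probability p = (0.9802 − 0.9)/(1.35 − 0.9) = 0.0802/0.4500 = 0.1782
Terminal stock prices: S_uu = 227.8, S_ud = 151.9, S_dd = 101.2
Terminal payoffs (K − S): max(-121.8, 0) = 0, max(-45.88, 0) = 0, max(4.75, 0) = 4.75
Node u (S = 168.8): V_u = e^(−0.02)·[0.1782·0.0000 + 0.8218·0.0000] = 0.0000
Node d (S = 112.5): V_d = e^(−0.02)·[0.1782·0.0000 + 0.8218·4.7500] = 3.8262
Node 0 (S = 125): V_0 = e^(−0.02)·[0.1782·0.0000 + 0.8218·3.8262] = 3.0820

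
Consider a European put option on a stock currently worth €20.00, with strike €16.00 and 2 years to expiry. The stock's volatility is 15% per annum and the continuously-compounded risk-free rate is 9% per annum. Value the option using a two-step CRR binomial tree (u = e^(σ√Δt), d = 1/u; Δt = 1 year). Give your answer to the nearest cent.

CRR parameters: u = e^(σ√Δt) = e^(0.15·√1) = 1.1618, d = 1/u = 0.8607
Per-period rate: rΔt = 0.09·1 = 0.09, so R = e^0.09 = 1.0942
Risk-neutral probability p = (e^0.09 − 0.8607)/(1.1618 − 0.8607) = 0.2335/0.3011 = 0.7753
Terminal stock prices: S_uu = 27, S_ud = 20, S_dd = 14.82
Terminal payoffs (K − S): max(-11, 0) = 0, max(-4, 0) = 0, max(1.184, 0) = 1.184
Node u (S = 23.24): V_u = e^(−0.09)·[0.7753·0.0000 + 0.2247·0.0000] = 0.0000
Node d (S = 17.21): V_d = e^(−0.09)·[0.7753·0.0000 + 0.2247·1.1836] = 0.2431
Node 0 (S = 20): V_0 = e^(−0.09)·[0.7753·0.0000 + 0.2247·0.2431] = 0.0499

€0.05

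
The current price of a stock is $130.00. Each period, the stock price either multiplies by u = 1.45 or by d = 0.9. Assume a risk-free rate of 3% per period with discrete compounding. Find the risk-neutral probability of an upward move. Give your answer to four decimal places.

Risk-neutral probability p = (1 + 0.03 − 0.9)/(1.45 − 0.9) = 0.1300/0.5500 = 0.2364

p = 0.2364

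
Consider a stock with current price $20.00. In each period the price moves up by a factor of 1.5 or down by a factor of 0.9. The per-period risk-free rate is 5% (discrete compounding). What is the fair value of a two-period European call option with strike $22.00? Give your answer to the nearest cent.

$3.00

Risk-neutral probability p = (1 + 0.05 − 0.9)/(1.5 − 0.9) = 0.1500/0.6000 = 0.2500
Terminal stock prices: S_uu = 45, S_ud = 27, S_dd = 16.2
Terminal payoffs (S − K): max(23, 0) = 23, max(5, 0) = 5, max(-5.8, 0) = 0
Node u (S = 30): V_u = 1/1.05·[0.2500·23.0000 + 0.7500·5.0000] = 9.0476
Node d (S = 18): V_d = 1/1.05·[0.2500·5.0000 + 0.7500·0.0000] = 1.1905
Node 0 (S = 20): V_0 = 1/1.05·[0.2500·9.0476 + 0.7500·1.1905] = 3.0045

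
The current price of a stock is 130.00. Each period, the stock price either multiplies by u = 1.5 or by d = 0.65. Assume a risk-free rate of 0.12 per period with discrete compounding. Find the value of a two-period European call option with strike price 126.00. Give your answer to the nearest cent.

Risk-neutral probability p = (1 + 0.12 − 0.65)/(1.5 − 0.65) = 0.4700/0.8500 = 0.5529
Terminal stock prices: S_uu = 292.5, S_ud = 126.8, S_dd = 54.93
Terminal payoffs (S − K): max(166.5, 0) = 166.5, max(0.75, 0) = 0.75, max(-71.07, 0) = 0
Node u (S = 195): V_u = 1/1.12·[0.5529·166.5000 + 0.4471·0.7500] = 82.5000
Node d (S = 84.5): V_d = 1/1.12·[0.5529·0.7500 + 0.4471·0.0000] = 0.3703
Node 0 (S = 130): V_0 = 1/1.12·[0.5529·82.5000 + 0.4471·0.3703] = 40.8778

40.88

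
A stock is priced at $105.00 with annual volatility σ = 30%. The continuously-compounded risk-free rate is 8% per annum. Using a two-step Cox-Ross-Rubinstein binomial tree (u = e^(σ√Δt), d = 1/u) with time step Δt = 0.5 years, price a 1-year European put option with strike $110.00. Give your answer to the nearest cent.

CRR parameters: u = e^(σ√Δt) = e^(0.3·√0.5) = 1.2363, d = 1/u = 0.8089
Per-period rate: rΔt = 0.08·0.5 = 0.04, so R = e^0.04 = 1.0408
Risk-neutral probability p = (e^0.04 − 0.8089)/(1.2363 − 0.8089) = 0.2320/0.4275 = 0.5426
Terminal stock prices: S_uu = 160.5, S_ud = 105, S_dd = 68.7
Terminal payoffs (K − S): max(-50.49, 0) = 0, max(5, 0) = 5, max(41.3, 0) = 41.3
Node u (S = 129.8): V_u = e^(−0.04)·[0.5426·0.0000 + 0.4574·5.0000] = 2.1971
Node d (S = 84.93): V_d = e^(−0.04)·[0.5426·5.0000 + 0.4574·41.3036] = 20.7568
Node 0 (S = 105): V_0 = e^(−0.04)·[0.5426·2.1971 + 0.4574·20.7568] = 10.2666

$10.27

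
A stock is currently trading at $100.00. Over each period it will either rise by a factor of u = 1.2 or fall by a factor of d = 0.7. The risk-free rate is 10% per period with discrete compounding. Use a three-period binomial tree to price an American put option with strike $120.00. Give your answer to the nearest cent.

Risk-neutral probability p = (1 + 0.1 − 0.7)/(1.2 − 0.7) = 0.4000/0.5000 = 0.8000
Terminal stock prices: S_uuu = 172.8, S_uud = 100.8, S_udd = 58.8, S_ddd = 34.3
Terminal payoffs (K − S): max(-52.8, 0) = 0, max(19.2, 0) = 19.2, max(61.2, 0) = 61.2, max(85.7, 0) = 85.7
Node uu (S = 144): continuation = 1/1.1·[0.8000·0.0000 + 0.2000·19.2000] = 3.4909; exercise value = 0.0000 ≤ continuation, so V_uu = 3.4909
Node ud (S = 84): continuation = 1/1.1·[0.8000·19.2000 + 0.2000·61.2000] = 25.0909; exercise value = 36.0000 > continuation, so V_ud = 36.0000 (exercise)
Node dd (S = 49): continuation = 1/1.1·[0.8000·61.2000 + 0.2000·85.7000] = 60.0909; exercise value = 71.0000 > continuation, so V_dd = 71.0000 (exercise)
Node u (S = 120): continuation = 1/1.1·[0.8000·3.4909 + 0.2000·36.0000] = 9.0843; exercise value = 0.0000 ≤ continuation, so V_u = 9.0843
Node d (S = 70): continuation = 1/1.1·[0.8000·36.0000 + 0.2000·71.0000] = 39.0909; exercise value = 50.0000 > continuation, so V_d = 50.0000 (exercise)
Node 0 (S = 100): continuation = 1/1.1·[0.8000·9.0843 + 0.2000·50.0000] = 15.6977; exercise value = 20.0000 > continuation, so V_0 = 20.0000 (exercise)

$20.00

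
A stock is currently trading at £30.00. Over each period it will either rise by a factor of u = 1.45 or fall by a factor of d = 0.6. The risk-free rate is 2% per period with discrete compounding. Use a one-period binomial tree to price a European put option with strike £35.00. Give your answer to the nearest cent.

£8.43

Risk-neutral probability p = (1 + 0.02 − 0.6)/(1.45 − 0.6) = 0.4200/0.8500 = 0.4941
Terminal stock prices: S_u = 43.5, S_d = 18
Terminal payoffs (K − S): max(-8.5, 0) = 0, max(17, 0) = 17
Node 0 (S = 30): V_0 = 1/1.02·[0.4941·0.0000 + 0.5059·17.0000] = 8.4314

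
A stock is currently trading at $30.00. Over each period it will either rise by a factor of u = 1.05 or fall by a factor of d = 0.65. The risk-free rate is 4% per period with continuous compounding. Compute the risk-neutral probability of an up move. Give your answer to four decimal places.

p = 0.9770

Risk-neutral probability p = (e^0.04 − 0.65)/(1.05 − 0.65) = 0.3908/0.4000 = 0.9770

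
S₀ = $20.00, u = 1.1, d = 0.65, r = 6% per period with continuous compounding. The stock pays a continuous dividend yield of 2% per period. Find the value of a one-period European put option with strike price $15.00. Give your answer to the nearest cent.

$0.25

Per-period risk-free factor R = e^0.06 = 1.0618; dividend-adjusted growth = e^(0.06−0.02) = 1.0408.
Risk-neutral probability p = (1.0408 − 0.65)/(1.1 − 0.65) = 0.3908/0.4500 = 0.8685
Terminal stock prices: S_u = 22, S_d = 13
Terminal payoffs (K − S): max(-7, 0) = 0, max(2, 0) = 2
Node 0 (S = 20): V_0 = e^(−0.06)·[0.8685·0.0000 + 0.1315·2.0000] = 0.2477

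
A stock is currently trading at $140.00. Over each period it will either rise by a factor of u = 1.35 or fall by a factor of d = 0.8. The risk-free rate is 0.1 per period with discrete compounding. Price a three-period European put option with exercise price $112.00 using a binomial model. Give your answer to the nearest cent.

$2.84

Risk-neutral probability p = (1 + 0.1 − 0.8)/(1.35 − 0.8) = 0.3000/0.5500 = 0.5455
Terminal stock prices: S_uuu = 344.5, S_uud = 204.1, S_udd = 121, S_ddd = 71.68
Terminal payoffs (K − S): max(-232.5, 0) = 0, max(-92.12, 0) = 0, max(-8.96, 0) = 0, max(40.32, 0) = 40.32
Node uu (S = 255.2): V_uu = 1/1.1·[0.5455·0.0000 + 0.4545·0.0000] = 0.0000
Node ud (S = 151.2): V_ud = 1/1.1·[0.5455·0.0000 + 0.4545·0.0000] = 0.0000
Node dd (S = 89.6): V_dd = 1/1.1·[0.5455·0.0000 + 0.4545·40.3200] = 16.6612
Node u (S = 189): V_u = 1/1.1·[0.5455·0.0000 + 0.4545·0.0000] = 0.0000
Node d (S = 112): V_d = 1/1.1·[0.5455·0.0000 + 0.4545·16.6612] = 6.8848
Node 0 (S = 140): V_0 = 1/1.1·[0.5455·0.0000 + 0.4545·6.8848] = 2.8449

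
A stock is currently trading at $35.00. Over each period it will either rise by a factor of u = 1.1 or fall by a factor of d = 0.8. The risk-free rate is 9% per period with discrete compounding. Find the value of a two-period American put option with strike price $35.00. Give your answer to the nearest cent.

Risk-neutral probability p = (1 + 0.09 − 0.8)/(1.1 − 0.8) = 0.2900/0.3000 = 0.9667
Terminal stock prices: S_uu = 42.35, S_ud = 30.8, S_dd = 22.4
Terminal payoffs (K − S): max(-7.35, 0) = 0, max(4.2, 0) = 4.2, max(12.6, 0) = 12.6
Node u (S = 38.5): continuation = 1/1.09·[0.9667·0.0000 + 0.0333·4.2000] = 0.1284; exercise value = 0.0000 ≤ continuation, so V_u = 0.1284
Node d (S = 28): continuation = 1/1.09·[0.9667·4.2000 + 0.0333·12.6000] = 4.1101; exercise value = 7.0000 > continuation, so V_d = 7.0000 (exercise)
Node 0 (S = 35): continuation = 1/1.09·[0.9667·0.1284 + 0.0333·7.0000] = 0.3280; exercise value = 0.0000 ≤ continuation, so V_0 = 0.3280

$0.33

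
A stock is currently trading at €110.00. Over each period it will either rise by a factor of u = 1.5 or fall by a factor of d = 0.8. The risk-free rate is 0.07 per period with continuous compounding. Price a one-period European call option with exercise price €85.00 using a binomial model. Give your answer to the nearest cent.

Risk-neutral probability p = (e^0.07 − 0.8)/(1.5 − 0.8) = 0.2725/0.7000 = 0.3893
Terminal stock prices: S_u = 165, S_d = 88
Terminal payoffs (S − K): max(80, 0) = 80, max(3, 0) = 3
Node 0 (S = 110): V_0 = e^(−0.07)·[0.3893·80.0000 + 0.6107·3.0000] = 30.7465

€30.75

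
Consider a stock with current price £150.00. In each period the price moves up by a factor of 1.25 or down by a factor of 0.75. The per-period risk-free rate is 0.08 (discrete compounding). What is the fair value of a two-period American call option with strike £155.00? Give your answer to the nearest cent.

Risk-neutral probability p = (1 + 0.08 − 0.75)/(1.25 − 0.75) = 0.3300/0.5000 = 0.6600
Terminal stock prices: S_uu = 234.4, S_ud = 140.6, S_dd = 84.38
Terminal payoffs (S − K): max(79.38, 0) = 79.38, max(-14.38, 0) = 0, max(-70.62, 0) = 0
Node u (S = 187.5): continuation = 1/1.08·[0.6600·79.3750 + 0.3400·0.0000] = 48.5069; exercise value = 32.5000 ≤ continuation, so V_u = 48.5069
Node d (S = 112.5): continuation = 1/1.08·[0.6600·0.0000 + 0.3400·0.0000] = 0.0000; exercise value = 0.0000 ≤ continuation, so V_d = 0.0000
Node 0 (S = 150): continuation = 1/1.08·[0.6600·48.5069 + 0.3400·0.0000] = 29.6431; exercise value = 0.0000 ≤ continuation, so V_0 = 29.6431

£29.64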